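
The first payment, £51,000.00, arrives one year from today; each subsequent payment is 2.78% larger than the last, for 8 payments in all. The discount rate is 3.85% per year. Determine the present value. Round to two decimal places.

£378,994.87

Periodic rate r = 0.0385 per year.
Growing ordinary annuity: PV = PMT₁ × [1 − ((1+g)/(1+r))^n] / (r − g) = 51,000 × [1 − ((1+0.0278)/(1+r))^8] / (r − 0.0278) = £378,994.87.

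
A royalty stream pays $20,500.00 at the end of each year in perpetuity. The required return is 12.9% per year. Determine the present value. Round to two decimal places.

$158,914.73

Periodic rate r = 0.129 per year.
Level perpetuity: PV = PMT / r = 20,500 / (0.129) = $158,914.73.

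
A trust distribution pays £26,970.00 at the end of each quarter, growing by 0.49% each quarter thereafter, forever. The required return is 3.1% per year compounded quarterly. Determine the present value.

Periodic rate r = 0.031/4 per quarter.
Growing perpetuity (Gordon): PV = PMT₁ / (r − g) = 26,970 / (r − 0.0049) = £9,463,157.89.

£9,463,157.89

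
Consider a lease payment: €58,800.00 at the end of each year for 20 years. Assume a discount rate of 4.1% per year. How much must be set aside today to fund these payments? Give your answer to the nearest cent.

This is an ordinary annuity: 20 payments of €58,800.00 at the end of each year.
Periodic rate r = 0.041 per year.
PV = PMT × [(1 − (1+r)^−n)/r] = 58,800 × [1 − (1+r)^−20] / r = €792,081.51

€792,081.51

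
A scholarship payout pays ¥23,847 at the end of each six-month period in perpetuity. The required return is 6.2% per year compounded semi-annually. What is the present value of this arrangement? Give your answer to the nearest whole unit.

Periodic rate r = 0.062/2 per half-year.
Level perpetuity: PV = PMT / r = 23,847 / (0.062/2) = ¥769,258.

¥769,258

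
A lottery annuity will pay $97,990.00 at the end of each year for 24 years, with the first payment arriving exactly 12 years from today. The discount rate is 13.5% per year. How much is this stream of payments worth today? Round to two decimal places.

$171,627.93

Ordinary annuity of 24 payments, first payment at period 12.
Periodic rate r = 0.135 per year.
The ordinary-annuity PV formula values the stream one period before the first payment (period 11); discount that back 11 periods:
PV₀ = 97,990 × [1 − (1+r)^−24] / r × (1+r)^−11 = $171,627.93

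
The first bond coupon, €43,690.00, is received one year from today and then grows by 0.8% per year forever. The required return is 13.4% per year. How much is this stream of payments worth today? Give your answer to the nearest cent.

Periodic rate r = 0.134 per year.
Growing perpetuity (Gordon): PV = PMT₁ / (r − g) = 43,690 / (r − 0.008) = €346,746.03.

€346,746.03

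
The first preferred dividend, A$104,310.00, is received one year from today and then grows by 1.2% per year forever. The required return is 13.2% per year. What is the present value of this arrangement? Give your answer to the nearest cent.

Periodic rate r = 0.132 per year.
Growing perpetuity (Gordon): PV = PMT₁ / (r − g) = 104,310 / (r − 0.012) = A$869,250.00.

A$869,250.00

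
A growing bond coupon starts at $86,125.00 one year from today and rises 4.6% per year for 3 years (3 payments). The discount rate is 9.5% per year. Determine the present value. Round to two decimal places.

$225,557.51

Periodic rate r = 0.095 per year.
Growing ordinary annuity: PV = PMT₁ × [1 − ((1+g)/(1+r))^n] / (r − g) = 86,125 × [1 − ((1+0.046)/(1+r))^3] / (r − 0.046) = $225,557.51.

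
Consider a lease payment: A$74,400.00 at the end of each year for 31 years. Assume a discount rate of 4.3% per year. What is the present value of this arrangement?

A$1,261,105.03

This is an ordinary annuity: 31 payments of A$74,400.00 at the end of each year.
Periodic rate r = 0.043 per year.
PV = PMT × [(1 − (1+r)^−n)/r] = 74,400 × [1 − (1+r)^−31] / r = A$1,261,105.03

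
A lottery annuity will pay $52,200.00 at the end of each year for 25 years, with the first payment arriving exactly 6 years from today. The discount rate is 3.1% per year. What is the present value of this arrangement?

$771,663.62

Ordinary annuity of 25 payments, first payment at period 6.
Periodic rate r = 0.031 per year.
The ordinary-annuity PV formula values the stream one period before the first payment (period 5); discount that back 5 periods:
PV₀ = 52,200 × [1 − (1+r)^−25] / r × (1+r)^−5 = $771,663.62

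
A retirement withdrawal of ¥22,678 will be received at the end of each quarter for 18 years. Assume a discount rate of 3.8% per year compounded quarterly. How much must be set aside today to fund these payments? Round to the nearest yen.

¥1,178,716

This is an ordinary annuity: 72 payments of ¥22,678 at the end of each quarter.
Periodic rate r = 0.038/4 per quarter; n is counted in quarters.
PV = PMT × [(1 − (1+r)^−n)/r] = 22,678 × [1 − (1+r)^−72] / r = ¥1,178,716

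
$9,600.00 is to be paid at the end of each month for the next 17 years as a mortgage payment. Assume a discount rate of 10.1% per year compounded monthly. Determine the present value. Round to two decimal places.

This is an ordinary annuity: 204 payments of $9,600.00 at the end of each month.
Periodic rate r = 0.101/12 per month; n is counted in months.
PV = PMT × [(1 − (1+r)^−n)/r] = 9,600 × [1 − (1+r)^−204] / r = $934,261.36

$934,261.36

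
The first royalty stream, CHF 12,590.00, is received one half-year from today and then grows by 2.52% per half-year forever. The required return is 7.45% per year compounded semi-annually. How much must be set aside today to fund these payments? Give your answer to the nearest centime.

CHF 1,044,813.28

Periodic rate r = 0.0745/2 per half-year.
Growing perpetuity (Gordon): PV = PMT₁ / (r − g) = 12,590 / (r − 0.0252) = CHF 1,044,813.28.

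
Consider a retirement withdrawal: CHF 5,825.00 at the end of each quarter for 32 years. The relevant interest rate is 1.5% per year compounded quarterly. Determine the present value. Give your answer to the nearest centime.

CHF 591,293.17

This is an ordinary annuity: 128 payments of CHF 5,825.00 at the end of each quarter.
Periodic rate r = 0.015/4 per quarter; n is counted in quarters.
PV = PMT × [(1 − (1+r)^−n)/r] = 5,825 × [1 − (1+r)^−128] / r = CHF 591,293.17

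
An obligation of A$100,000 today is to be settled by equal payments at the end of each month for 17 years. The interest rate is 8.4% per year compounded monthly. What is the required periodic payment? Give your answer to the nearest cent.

A$922.25

Level ordinary annuity; solve PV = PMT × [(1 − (1+r)^−n)/r] for PMT.
Periodic rate r = 0.084/12 per month; n is counted in months.
With n = 204: PMT = 100,000 / ([(1 − (1+r)^−n)/r]) = A$922.25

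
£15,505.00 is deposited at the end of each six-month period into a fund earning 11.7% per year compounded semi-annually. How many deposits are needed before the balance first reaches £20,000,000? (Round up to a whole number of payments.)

Periodic rate r = 0.117/2 per half-year; n is counted in half-years.
Ordinary annuity FV: 20,000,000 = 15,505 × [((1+r)^n − 1)/r].
(1+r)^n = 1 + 20,000,000 × r / 15,505, so n = ln(1 + 20,000,000·r/15,505) / ln(1+r) = 76.28.
Round up to a whole number of payments: n = 77.

77 payments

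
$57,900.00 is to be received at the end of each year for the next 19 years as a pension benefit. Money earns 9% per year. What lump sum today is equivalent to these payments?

$518,211.65

This is an ordinary annuity: 19 payments of $57,900.00 at the end of each year.
Periodic rate r = 0.09 per year.
PV = PMT × [(1 − (1+r)^−n)/r] = 57,900 × [1 − (1+r)^−19] / r = $518,211.65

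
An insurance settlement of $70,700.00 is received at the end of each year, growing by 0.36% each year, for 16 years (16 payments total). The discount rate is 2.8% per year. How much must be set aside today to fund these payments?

Periodic rate r = 0.028 per year.
Growing ordinary annuity: PV = PMT₁ × [1 − ((1+g)/(1+r))^n] / (r − g) = 70,700 × [1 − ((1+0.0036)/(1+r))^16] / (r − 0.0036) = $924,617.71.

$924,617.71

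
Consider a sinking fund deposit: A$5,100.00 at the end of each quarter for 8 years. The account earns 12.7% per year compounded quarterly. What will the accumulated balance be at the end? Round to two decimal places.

A$276,096.76

This is an ordinary annuity: 32 deposits of A$5,100.00 at the end of each quarter.
Periodic rate r = 0.127/4 per quarter; n is counted in quarters.
FV = PMT × [((1+r)^n − 1)/r] = 5,100 × [(1+r)^32 − 1] / r = A$276,096.76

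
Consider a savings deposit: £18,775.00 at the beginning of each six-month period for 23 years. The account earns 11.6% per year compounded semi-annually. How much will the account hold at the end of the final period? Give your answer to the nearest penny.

£4,238,708.42

This is an annuity due: 46 deposits of £18,775.00 at the beginning of each six-month period.
Periodic rate r = 0.116/2 per half-year; n is counted in half-years.
FV = PMT × [((1+r)^n − 1)/r] × (1+r) = 18,775 × [(1+r)^46 − 1] / r × (1+r) = £4,238,708.42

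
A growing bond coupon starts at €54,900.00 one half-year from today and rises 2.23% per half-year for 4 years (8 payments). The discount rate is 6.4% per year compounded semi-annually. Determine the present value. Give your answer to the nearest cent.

€411,841.04

Periodic rate r = 0.064/2 per half-year; n is counted in half-years.
Growing ordinary annuity: PV = PMT₁ × [1 − ((1+g)/(1+r))^n] / (r − g) = 54,900 × [1 − ((1+0.0223)/(1+r))^8] / (r − 0.0223) = €411,841.04.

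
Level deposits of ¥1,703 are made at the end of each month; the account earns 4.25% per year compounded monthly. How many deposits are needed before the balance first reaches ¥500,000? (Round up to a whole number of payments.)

Periodic rate r = 0.0425/12 per month; n is counted in months.
Ordinary annuity FV: 500,000 = 1,703 × [((1+r)^n − 1)/r].
(1+r)^n = 1 + 500,000 × r / 1,703, so n = ln(1 + 500,000·r/1,703) / ln(1+r) = 201.64.
Round up to a whole number of payments: n = 202.

202 payments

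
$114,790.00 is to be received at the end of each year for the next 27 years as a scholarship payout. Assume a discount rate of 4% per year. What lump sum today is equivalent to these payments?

$1,874,473.15

This is an ordinary annuity: 27 payments of $114,790.00 at the end of each year.
Periodic rate r = 0.04 per year.
PV = PMT × [(1 − (1+r)^−n)/r] = 114,790 × [1 − (1+r)^−27] / r = $1,874,473.15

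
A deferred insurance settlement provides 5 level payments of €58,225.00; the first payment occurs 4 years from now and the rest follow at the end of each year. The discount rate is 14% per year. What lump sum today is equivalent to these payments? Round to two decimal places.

€134,920.83

Ordinary annuity of 5 payments, first payment at period 4.
Periodic rate r = 0.14 per year.
The ordinary-annuity PV formula values the stream one period before the first payment (period 3); discount that back 3 periods:
PV₀ = 58,225 × [1 − (1+r)^−5] / r × (1+r)^−3 = €134,920.83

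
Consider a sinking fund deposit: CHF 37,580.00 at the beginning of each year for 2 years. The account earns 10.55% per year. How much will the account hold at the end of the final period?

This is an annuity due: 2 deposits of CHF 37,580.00 at the beginning of each year.
Periodic rate r = 0.1055 per year.
FV = PMT × [((1+r)^n − 1)/r] × (1+r) = 37,580 × [(1+r)^2 − 1] / r × (1+r) = CHF 87,472.34

CHF 87,472.34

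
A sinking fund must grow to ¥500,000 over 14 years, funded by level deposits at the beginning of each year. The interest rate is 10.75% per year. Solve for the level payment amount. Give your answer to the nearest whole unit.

Level annuity due; solve FV = PMT × [((1+r)^n − 1)/r] × (1+r) for PMT.
Periodic rate r = 0.1075 per year.
With n = 14: PMT = 500,000 / ([((1+r)^n − 1)/r] × (1+r)) = ¥15,279

¥15,279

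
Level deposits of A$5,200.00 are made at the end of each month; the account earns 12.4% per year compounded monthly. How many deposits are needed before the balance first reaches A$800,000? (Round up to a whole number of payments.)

Periodic rate r = 0.124/12 per month; n is counted in months.
Ordinary annuity FV: 800,000 = 5,200 × [((1+r)^n − 1)/r].
(1+r)^n = 1 + 800,000 × r / 5,200, so n = ln(1 + 800,000·r/5,200) / ln(1+r) = 92.56.
Round up to a whole number of payments: n = 93.

93 payments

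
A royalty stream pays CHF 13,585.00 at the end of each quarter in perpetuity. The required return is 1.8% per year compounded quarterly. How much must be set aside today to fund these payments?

CHF 3,018,888.89

Periodic rate r = 0.018/4 per quarter.
Level perpetuity: PV = PMT / r = 13,585 / (0.018/4) = CHF 3,018,888.89.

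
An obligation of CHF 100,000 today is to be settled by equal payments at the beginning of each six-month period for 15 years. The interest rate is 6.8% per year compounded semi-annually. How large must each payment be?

CHF 5,192.67

Level annuity due; solve PV = PMT × [(1 − (1+r)^−n)/r] × (1+r) for PMT.
Periodic rate r = 0.068/2 per half-year; n is counted in half-years.
With n = 30: PMT = 100,000 / ([(1 − (1+r)^−n)/r] × (1+r)) = CHF 5,192.67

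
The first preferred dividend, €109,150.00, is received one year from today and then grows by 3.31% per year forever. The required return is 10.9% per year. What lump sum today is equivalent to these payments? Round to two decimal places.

€1,438,076.42

Periodic rate r = 0.109 per year.
Growing perpetuity (Gordon): PV = PMT₁ / (r − g) = 109,150 / (r − 0.0331) = €1,438,076.42.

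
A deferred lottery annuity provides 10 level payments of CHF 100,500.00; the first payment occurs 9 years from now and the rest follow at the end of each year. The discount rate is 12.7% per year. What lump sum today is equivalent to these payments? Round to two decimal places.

Ordinary annuity of 10 payments, first payment at period 9.
Periodic rate r = 0.127 per year.
The ordinary-annuity PV formula values the stream one period before the first payment (period 8); discount that back 8 periods:
PV₀ = 100,500 × [1 − (1+r)^−10] / r × (1+r)^−8 = CHF 212,080.06

CHF 212,080.06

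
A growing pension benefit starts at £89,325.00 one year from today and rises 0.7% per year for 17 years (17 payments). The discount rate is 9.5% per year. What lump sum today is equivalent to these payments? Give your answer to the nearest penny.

Periodic rate r = 0.095 per year.
Growing ordinary annuity: PV = PMT₁ × [1 − ((1+g)/(1+r))^n] / (r − g) = 89,325 × [1 − ((1+0.007)/(1+r))^17] / (r − 0.007) = £770,741.15.

£770,741.15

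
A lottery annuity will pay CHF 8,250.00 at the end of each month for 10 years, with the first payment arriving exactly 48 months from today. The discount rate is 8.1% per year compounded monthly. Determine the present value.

Ordinary annuity of 120 payments, first payment at period 48.
Periodic rate r = 0.081/12 per month; n is counted in months.
The ordinary-annuity PV formula values the stream one period before the first payment (period 47); discount that back 47 periods:
PV₀ = 8,250 × [1 − (1+r)^−120] / r × (1+r)^−47 = CHF 493,500.67

CHF 493,500.67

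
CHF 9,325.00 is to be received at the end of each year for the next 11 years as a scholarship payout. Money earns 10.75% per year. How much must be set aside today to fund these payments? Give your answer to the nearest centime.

CHF 58,530.53

This is an ordinary annuity: 11 payments of CHF 9,325.00 at the end of each year.
Periodic rate r = 0.1075 per year.
PV = PMT × [(1 − (1+r)^−n)/r] = 9,325 × [1 − (1+r)^−11] / r = CHF 58,530.53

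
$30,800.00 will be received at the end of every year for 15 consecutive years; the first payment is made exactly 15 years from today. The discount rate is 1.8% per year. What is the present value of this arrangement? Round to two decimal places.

$312,953.73

Ordinary annuity of 15 payments, first payment at period 15.
Periodic rate r = 0.018 per year.
The ordinary-annuity PV formula values the stream one period before the first payment (period 14); discount that back 14 periods:
PV₀ = 30,800 × [1 − (1+r)^−15] / r × (1+r)^−14 = $312,953.73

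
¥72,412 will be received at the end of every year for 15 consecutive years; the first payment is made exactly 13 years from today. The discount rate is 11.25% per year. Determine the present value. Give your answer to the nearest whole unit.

¥142,897

Ordinary annuity of 15 payments, first payment at period 13.
Periodic rate r = 0.1125 per year.
The ordinary-annuity PV formula values the stream one period before the first payment (period 12); discount that back 12 periods:
PV₀ = 72,412 × [1 − (1+r)^−15] / r × (1+r)^−12 = ¥142,897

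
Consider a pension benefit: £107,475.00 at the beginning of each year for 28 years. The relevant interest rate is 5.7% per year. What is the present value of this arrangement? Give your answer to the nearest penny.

This is an annuity due: 28 payments of £107,475.00 at the beginning of each year.
Periodic rate r = 0.057 per year.
PV = PMT × [(1 − (1+r)^−n)/r] × (1+r) = 107,475 × [1 − (1+r)^−28] / r × (1+r) = £1,570,908.52

£1,570,908.52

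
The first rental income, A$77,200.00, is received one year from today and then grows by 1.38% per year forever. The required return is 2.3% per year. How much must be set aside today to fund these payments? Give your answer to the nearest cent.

Periodic rate r = 0.023 per year.
Growing perpetuity (Gordon): PV = PMT₁ / (r − g) = 77,200 / (r − 0.0138) = A$8,391,304.35.

A$8,391,304.35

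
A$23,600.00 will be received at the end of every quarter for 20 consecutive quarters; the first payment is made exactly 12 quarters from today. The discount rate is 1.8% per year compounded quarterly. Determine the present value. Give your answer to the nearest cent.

A$428,710.19

Ordinary annuity of 20 payments, first payment at period 12.
Periodic rate r = 0.018/4 per quarter; n is counted in quarters.
The ordinary-annuity PV formula values the stream one period before the first payment (period 11); discount that back 11 periods:
PV₀ = 23,600 × [1 − (1+r)^−20] / r × (1+r)^−11 = A$428,710.19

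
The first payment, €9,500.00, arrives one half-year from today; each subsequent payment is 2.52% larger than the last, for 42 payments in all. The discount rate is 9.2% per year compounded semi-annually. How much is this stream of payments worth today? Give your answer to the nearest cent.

Periodic rate r = 0.092/2 per half-year; n is counted in half-years.
Growing ordinary annuity: PV = PMT₁ × [1 − ((1+g)/(1+r))^n] / (r − g) = 9,500 × [1 − ((1+0.0252)/(1+r))^42] / (r − 0.0252) = €260,263.32.

€260,263.32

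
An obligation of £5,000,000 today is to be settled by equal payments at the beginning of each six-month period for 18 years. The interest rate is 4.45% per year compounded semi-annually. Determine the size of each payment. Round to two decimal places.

£198,896.74

Level annuity due; solve PV = PMT × [(1 − (1+r)^−n)/r] × (1+r) for PMT.
Periodic rate r = 0.0445/2 per half-year; n is counted in half-years.
With n = 36: PMT = 5,000,000 / ([(1 − (1+r)^−n)/r] × (1+r)) = £198,896.74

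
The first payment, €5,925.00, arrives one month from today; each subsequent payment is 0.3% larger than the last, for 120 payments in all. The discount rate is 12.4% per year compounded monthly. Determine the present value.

€470,871.36

Periodic rate r = 0.124/12 per month; n is counted in months.
Growing ordinary annuity: PV = PMT₁ × [1 − ((1+g)/(1+r))^n] / (r − g) = 5,925 × [1 − ((1+0.003)/(1+r))^120] / (r − 0.003) = €470,871.36.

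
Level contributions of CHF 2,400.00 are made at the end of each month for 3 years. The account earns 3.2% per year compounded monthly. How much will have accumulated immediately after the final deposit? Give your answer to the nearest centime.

This is an ordinary annuity: 36 deposits of CHF 2,400.00 at the end of each month.
Periodic rate r = 0.032/12 per month; n is counted in months.
FV = PMT × [((1+r)^n − 1)/r] = 2,400 × [(1+r)^36 − 1] / r = CHF 90,556.58

CHF 90,556.58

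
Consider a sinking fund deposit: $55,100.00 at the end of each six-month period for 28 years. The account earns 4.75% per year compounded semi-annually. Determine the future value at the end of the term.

This is an ordinary annuity: 56 deposits of $55,100.00 at the end of each six-month period.
Periodic rate r = 0.0475/2 per half-year; n is counted in half-years.
FV = PMT × [((1+r)^n − 1)/r] = 55,100 × [(1+r)^56 − 1] / r = $6,316,687.62

$6,316,687.62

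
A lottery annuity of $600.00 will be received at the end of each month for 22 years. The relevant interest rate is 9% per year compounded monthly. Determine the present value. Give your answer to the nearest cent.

This is an ordinary annuity: 264 payments of $600.00 at the end of each month.
Periodic rate r = 0.09/12 per month; n is counted in months.
PV = PMT × [(1 − (1+r)^−n)/r] = 600 × [1 − (1+r)^−264] / r = $68,872.55

$68,872.55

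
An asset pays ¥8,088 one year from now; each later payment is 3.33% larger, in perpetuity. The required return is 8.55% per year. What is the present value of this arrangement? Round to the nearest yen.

Periodic rate r = 0.0855 per year.
Growing perpetuity (Gordon): PV = PMT₁ / (r − g) = 8,088 / (r − 0.0333) = ¥154,943.

¥154,943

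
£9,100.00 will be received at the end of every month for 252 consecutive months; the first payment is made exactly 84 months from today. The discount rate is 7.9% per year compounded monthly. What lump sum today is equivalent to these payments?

£648,364.25

Ordinary annuity of 252 payments, first payment at period 84.
Periodic rate r = 0.079/12 per month; n is counted in months.
The ordinary-annuity PV formula values the stream one period before the first payment (period 83); discount that back 83 periods:
PV₀ = 9,100 × [1 − (1+r)^−252] / r × (1+r)^−83 = £648,364.25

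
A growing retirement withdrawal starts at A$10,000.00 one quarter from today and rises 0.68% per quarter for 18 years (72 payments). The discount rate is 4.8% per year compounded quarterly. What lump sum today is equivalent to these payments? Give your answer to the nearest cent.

Periodic rate r = 0.048/4 per quarter; n is counted in quarters.
Growing ordinary annuity: PV = PMT₁ × [1 − ((1+g)/(1+r))^n] / (r − g) = 10,000 × [1 − ((1+0.0068)/(1+r))^72] / (r − 0.0068) = A$595,955.53.

A$595,955.53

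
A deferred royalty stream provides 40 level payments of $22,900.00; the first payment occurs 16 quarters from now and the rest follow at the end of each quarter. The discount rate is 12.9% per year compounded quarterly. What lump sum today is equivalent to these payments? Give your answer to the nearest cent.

Ordinary annuity of 40 payments, first payment at period 16.
Periodic rate r = 0.129/4 per quarter; n is counted in quarters.
The ordinary-annuity PV formula values the stream one period before the first payment (period 15); discount that back 15 periods:
PV₀ = 22,900 × [1 − (1+r)^−40] / r × (1+r)^−15 = $317,176.59

$317,176.59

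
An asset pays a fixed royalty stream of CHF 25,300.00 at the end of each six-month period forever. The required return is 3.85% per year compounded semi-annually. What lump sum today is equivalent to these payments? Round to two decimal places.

CHF 1,314,285.71

Periodic rate r = 0.0385/2 per half-year.
Level perpetuity: PV = PMT / r = 25,300 / (0.0385/2) = CHF 1,314,285.71.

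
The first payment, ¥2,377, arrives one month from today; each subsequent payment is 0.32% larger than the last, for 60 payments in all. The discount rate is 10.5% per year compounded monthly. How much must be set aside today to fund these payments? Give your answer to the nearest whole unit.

Periodic rate r = 0.105/12 per month; n is counted in months.
Growing ordinary annuity: PV = PMT₁ × [1 − ((1+g)/(1+r))^n] / (r − g) = 2,377 × [1 − ((1+0.0032)/(1+r))^60] / (r − 0.0032) = ¥120,696.

¥120,696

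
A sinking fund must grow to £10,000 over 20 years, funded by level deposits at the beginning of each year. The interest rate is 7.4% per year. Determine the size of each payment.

£217.39

Level annuity due; solve FV = PMT × [((1+r)^n − 1)/r] × (1+r) for PMT.
Periodic rate r = 0.074 per year.
With n = 20: PMT = 10,000 / ([((1+r)^n − 1)/r] × (1+r)) = £217.39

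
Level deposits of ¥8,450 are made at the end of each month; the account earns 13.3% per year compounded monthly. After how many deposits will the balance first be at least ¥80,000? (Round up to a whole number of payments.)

10 payments

Periodic rate r = 0.133/12 per month; n is counted in months.
Ordinary annuity FV: 80,000 = 8,450 × [((1+r)^n − 1)/r].
(1+r)^n = 1 + 80,000 × r / 8,450, so n = ln(1 + 80,000·r/8,450) / ln(1+r) = 9.05.
Round up to a whole number of payments: n = 10.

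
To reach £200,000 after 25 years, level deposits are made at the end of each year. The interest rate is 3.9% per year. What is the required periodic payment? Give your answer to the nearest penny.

Level ordinary annuity; solve FV = PMT × [((1+r)^n − 1)/r] for PMT.
Periodic rate r = 0.039 per year.
With n = 25: PMT = 200,000 / ([((1+r)^n − 1)/r]) = £4,867.43

£4,867.43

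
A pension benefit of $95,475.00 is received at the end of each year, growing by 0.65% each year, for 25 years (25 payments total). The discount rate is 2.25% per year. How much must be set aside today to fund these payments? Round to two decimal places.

$1,944,361.50

Periodic rate r = 0.0225 per year.
Growing ordinary annuity: PV = PMT₁ × [1 − ((1+g)/(1+r))^n] / (r − g) = 95,475 × [1 − ((1+0.0065)/(1+r))^25] / (r − 0.0065) = $1,944,361.50.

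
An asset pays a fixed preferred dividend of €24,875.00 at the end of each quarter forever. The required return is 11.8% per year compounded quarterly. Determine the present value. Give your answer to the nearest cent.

€843,220.34

Periodic rate r = 0.118/4 per quarter.
Level perpetuity: PV = PMT / r = 24,875 / (0.118/4) = €843,220.34.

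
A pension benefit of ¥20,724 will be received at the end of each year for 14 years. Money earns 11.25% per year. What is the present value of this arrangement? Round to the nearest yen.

This is an ordinary annuity: 14 payments of ¥20,724 at the end of each year.
Periodic rate r = 0.1125 per year.
PV = PMT × [(1 − (1+r)^−n)/r] = 20,724 × [1 − (1+r)^−14] / r = ¥142,802

¥142,802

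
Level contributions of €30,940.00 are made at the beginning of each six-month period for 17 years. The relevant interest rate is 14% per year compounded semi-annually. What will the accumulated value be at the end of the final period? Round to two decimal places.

This is an annuity due: 34 deposits of €30,940.00 at the beginning of each six-month period.
Periodic rate r = 0.14/2 per half-year; n is counted in half-years.
FV = PMT × [((1+r)^n − 1)/r] × (1+r) = 30,940 × [(1+r)^34 − 1] / r × (1+r) = €4,246,109.02

€4,246,109.02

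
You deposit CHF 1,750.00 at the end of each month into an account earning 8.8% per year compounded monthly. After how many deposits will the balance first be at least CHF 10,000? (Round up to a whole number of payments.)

6 payments

Periodic rate r = 0.088/12 per month; n is counted in months.
Ordinary annuity FV: 10,000 = 1,750 × [((1+r)^n − 1)/r].
(1+r)^n = 1 + 10,000 × r / 1,750, so n = ln(1 + 10,000·r/1,750) / ln(1+r) = 5.62.
Round up to a whole number of payments: n = 6.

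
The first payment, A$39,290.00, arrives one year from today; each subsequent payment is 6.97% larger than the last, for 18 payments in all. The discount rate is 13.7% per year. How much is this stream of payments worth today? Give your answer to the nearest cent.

Periodic rate r = 0.137 per year.
Growing ordinary annuity: PV = PMT₁ × [1 − ((1+g)/(1+r))^n] / (r − g) = 39,290 × [1 − ((1+0.0697)/(1+r))^18] / (r − 0.0697) = A$389,135.88.

A$389,135.88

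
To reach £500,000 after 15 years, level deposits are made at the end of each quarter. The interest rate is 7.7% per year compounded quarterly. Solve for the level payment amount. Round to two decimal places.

£4,498.98

Level ordinary annuity; solve FV = PMT × [((1+r)^n − 1)/r] for PMT.
Periodic rate r = 0.077/4 per quarter; n is counted in quarters.
With n = 60: PMT = 500,000 / ([((1+r)^n − 1)/r]) = £4,498.98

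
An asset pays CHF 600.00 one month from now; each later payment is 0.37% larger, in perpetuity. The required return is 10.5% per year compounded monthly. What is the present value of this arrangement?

CHF 118,811.88

Periodic rate r = 0.105/12 per month.
Growing perpetuity (Gordon): PV = PMT₁ / (r − g) = 600 / (r − 0.0037) = CHF 118,811.88.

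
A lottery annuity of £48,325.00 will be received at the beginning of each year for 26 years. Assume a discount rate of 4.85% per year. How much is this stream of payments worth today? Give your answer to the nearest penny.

£739,773.34

This is an annuity due: 26 payments of £48,325.00 at the beginning of each year.
Periodic rate r = 0.0485 per year.
PV = PMT × [(1 − (1+r)^−n)/r] × (1+r) = 48,325 × [1 − (1+r)^−26] / r × (1+r) = £739,773.34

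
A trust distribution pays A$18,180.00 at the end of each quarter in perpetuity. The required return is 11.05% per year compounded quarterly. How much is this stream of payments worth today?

Periodic rate r = 0.1105/4 per quarter.
Level perpetuity: PV = PMT / r = 18,180 / (0.1105/4) = A$658,099.55.

A$658,099.55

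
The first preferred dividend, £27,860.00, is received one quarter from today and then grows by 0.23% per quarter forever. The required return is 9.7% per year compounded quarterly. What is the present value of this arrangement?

Periodic rate r = 0.097/4 per quarter.
Growing perpetuity (Gordon): PV = PMT₁ / (r − g) = 27,860 / (r − 0.0023) = £1,269,248.29.

£1,269,248.29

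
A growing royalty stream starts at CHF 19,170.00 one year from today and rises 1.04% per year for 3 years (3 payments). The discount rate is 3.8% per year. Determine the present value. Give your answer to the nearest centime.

Periodic rate r = 0.038 per year.
Growing ordinary annuity: PV = PMT₁ × [1 − ((1+g)/(1+r))^n] / (r − g) = 19,170 × [1 − ((1+0.0104)/(1+r))^3] / (r − 0.0104) = CHF 53,944.49.

CHF 53,944.49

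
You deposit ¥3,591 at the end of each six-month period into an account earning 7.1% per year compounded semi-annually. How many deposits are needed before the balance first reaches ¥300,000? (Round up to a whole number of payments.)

40 payments

Periodic rate r = 0.071/2 per half-year; n is counted in half-years.
Ordinary annuity FV: 300,000 = 3,591 × [((1+r)^n − 1)/r].
(1+r)^n = 1 + 300,000 × r / 3,591, so n = ln(1 + 300,000·r/3,591) / ln(1+r) = 39.49.
Round up to a whole number of payments: n = 40.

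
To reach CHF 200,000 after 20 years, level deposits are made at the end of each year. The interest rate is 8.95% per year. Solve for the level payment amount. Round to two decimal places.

CHF 3,931.29

Level ordinary annuity; solve FV = PMT × [((1+r)^n − 1)/r] for PMT.
Periodic rate r = 0.0895 per year.
With n = 20: PMT = 200,000 / ([((1+r)^n − 1)/r]) = CHF 3,931.29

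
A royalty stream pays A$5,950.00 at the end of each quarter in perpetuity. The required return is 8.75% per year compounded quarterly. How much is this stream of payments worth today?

A$272,000.00

Periodic rate r = 0.0875/4 per quarter.
Level perpetuity: PV = PMT / r = 5,950 / (0.0875/4) = A$272,000.00.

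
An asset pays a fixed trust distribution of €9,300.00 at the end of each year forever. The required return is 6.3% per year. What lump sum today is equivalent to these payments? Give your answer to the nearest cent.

Periodic rate r = 0.063 per year.
Level perpetuity: PV = PMT / r = 9,300 / (0.063) = €147,619.05.

€147,619.05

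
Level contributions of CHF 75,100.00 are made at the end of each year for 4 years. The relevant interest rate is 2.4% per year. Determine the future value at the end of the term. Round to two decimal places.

CHF 311,388.47

This is an ordinary annuity: 4 deposits of CHF 75,100.00 at the end of each year.
Periodic rate r = 0.024 per year.
FV = PMT × [((1+r)^n − 1)/r] = 75,100 × [(1+r)^4 − 1] / r = CHF 311,388.47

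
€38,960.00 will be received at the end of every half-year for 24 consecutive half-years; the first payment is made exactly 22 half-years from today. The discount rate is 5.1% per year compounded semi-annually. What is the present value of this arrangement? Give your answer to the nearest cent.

€408,378.31

Ordinary annuity of 24 payments, first payment at period 22.
Periodic rate r = 0.051/2 per half-year; n is counted in half-years.
The ordinary-annuity PV formula values the stream one period before the first payment (period 21); discount that back 21 periods:
PV₀ = 38,960 × [1 − (1+r)^−24] / r × (1+r)^−21 = €408,378.31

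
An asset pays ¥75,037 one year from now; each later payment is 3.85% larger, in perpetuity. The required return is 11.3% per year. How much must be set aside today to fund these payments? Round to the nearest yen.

Periodic rate r = 0.113 per year.
Growing perpetuity (Gordon): PV = PMT₁ / (r − g) = 75,037 / (r − 0.0385) = ¥1,007,208.

¥1,007,208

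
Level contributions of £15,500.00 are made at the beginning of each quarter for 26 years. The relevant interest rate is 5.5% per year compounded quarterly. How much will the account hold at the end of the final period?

This is an annuity due: 104 deposits of £15,500.00 at the beginning of each quarter.
Periodic rate r = 0.055/4 per quarter; n is counted in quarters.
FV = PMT × [((1+r)^n − 1)/r] × (1+r) = 15,500 × [(1+r)^104 − 1] / r × (1+r) = £3,586,235.37

£3,586,235.37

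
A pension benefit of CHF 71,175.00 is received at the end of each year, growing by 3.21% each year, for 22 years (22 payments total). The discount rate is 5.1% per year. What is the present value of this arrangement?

CHF 1,239,572.35

Periodic rate r = 0.051 per year.
Growing ordinary annuity: PV = PMT₁ × [1 − ((1+g)/(1+r))^n] / (r − g) = 71,175 × [1 − ((1+0.0321)/(1+r))^22] / (r − 0.0321) = CHF 1,239,572.35.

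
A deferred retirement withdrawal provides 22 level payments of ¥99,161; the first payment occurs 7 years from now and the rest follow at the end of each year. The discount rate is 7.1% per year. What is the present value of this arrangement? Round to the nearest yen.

Ordinary annuity of 22 payments, first payment at period 7.
Periodic rate r = 0.071 per year.
The ordinary-annuity PV formula values the stream one period before the first payment (period 6); discount that back 6 periods:
PV₀ = 99,161 × [1 − (1+r)^−22] / r × (1+r)^−6 = ¥720,801

¥720,801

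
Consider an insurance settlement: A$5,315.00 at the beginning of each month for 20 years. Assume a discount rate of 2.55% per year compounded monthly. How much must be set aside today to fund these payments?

A$1,000,539.76

This is an annuity due: 240 payments of A$5,315.00 at the beginning of each month.
Periodic rate r = 0.0255/12 per month; n is counted in months.
PV = PMT × [(1 − (1+r)^−n)/r] × (1+r) = 5,315 × [1 − (1+r)^−240] / r × (1+r) = A$1,000,539.76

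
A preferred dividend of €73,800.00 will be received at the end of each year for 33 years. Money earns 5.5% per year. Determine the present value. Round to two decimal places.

This is an ordinary annuity: 33 payments of €73,800.00 at the end of each year.
Periodic rate r = 0.055 per year.
PV = PMT × [(1 − (1+r)^−n)/r] = 73,800 × [1 − (1+r)^−33] / r = €1,112,540.12

€1,112,540.12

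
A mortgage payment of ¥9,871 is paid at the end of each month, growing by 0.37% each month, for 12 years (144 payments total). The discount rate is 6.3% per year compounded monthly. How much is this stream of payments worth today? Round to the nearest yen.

Periodic rate r = 0.063/12 per month; n is counted in months.
Growing ordinary annuity: PV = PMT₁ × [1 − ((1+g)/(1+r))^n] / (r − g) = 9,871 × [1 − ((1+0.0037)/(1+r))^144] / (r − 0.0037) = ¥1,268,897.

¥1,268,897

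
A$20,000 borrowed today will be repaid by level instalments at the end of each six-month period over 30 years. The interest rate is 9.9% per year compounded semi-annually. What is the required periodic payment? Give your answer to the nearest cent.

Level ordinary annuity; solve PV = PMT × [(1 − (1+r)^−n)/r] for PMT.
Periodic rate r = 0.099/2 per half-year; n is counted in half-years.
With n = 60: PMT = 20,000 / ([(1 − (1+r)^−n)/r]) = A$1,047.72

A$1,047.72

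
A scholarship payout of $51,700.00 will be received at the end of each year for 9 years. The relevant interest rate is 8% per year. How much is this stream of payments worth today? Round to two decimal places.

$322,964.10

This is an ordinary annuity: 9 payments of $51,700.00 at the end of each year.
Periodic rate r = 0.08 per year.
PV = PMT × [(1 − (1+r)^−n)/r] = 51,700 × [1 − (1+r)^−9] / r = $322,964.10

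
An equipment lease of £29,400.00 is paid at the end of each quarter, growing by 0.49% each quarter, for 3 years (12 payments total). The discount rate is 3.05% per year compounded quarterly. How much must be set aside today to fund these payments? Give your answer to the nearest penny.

Periodic rate r = 0.0305/4 per quarter; n is counted in quarters.
Growing ordinary annuity: PV = PMT₁ × [1 − ((1+g)/(1+r))^n] / (r − g) = 29,400 × [1 − ((1+0.0049)/(1+r))^12] / (r − 0.0049) = £344,969.05.

£344,969.05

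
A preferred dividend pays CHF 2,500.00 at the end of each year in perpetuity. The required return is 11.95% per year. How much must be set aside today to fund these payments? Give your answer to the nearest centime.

Periodic rate r = 0.1195 per year.
Level perpetuity: PV = PMT / r = 2,500 / (0.1195) = CHF 20,920.50.

CHF 20,920.50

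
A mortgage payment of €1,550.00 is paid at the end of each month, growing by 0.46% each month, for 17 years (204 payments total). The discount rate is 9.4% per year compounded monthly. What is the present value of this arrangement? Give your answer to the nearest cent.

Periodic rate r = 0.094/12 per month; n is counted in months.
Growing ordinary annuity: PV = PMT₁ × [1 − ((1+g)/(1+r))^n] / (r − g) = 1,550 × [1 − ((1+0.0046)/(1+r))^204] / (r − 0.0046) = €230,501.35.

€230,501.35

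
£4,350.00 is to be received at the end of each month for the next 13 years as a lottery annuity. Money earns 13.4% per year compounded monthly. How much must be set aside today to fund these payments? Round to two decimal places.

£320,652.50

This is an ordinary annuity: 156 payments of £4,350.00 at the end of each month.
Periodic rate r = 0.134/12 per month; n is counted in months.
PV = PMT × [(1 − (1+r)^−n)/r] = 4,350 × [1 − (1+r)^−156] / r = £320,652.50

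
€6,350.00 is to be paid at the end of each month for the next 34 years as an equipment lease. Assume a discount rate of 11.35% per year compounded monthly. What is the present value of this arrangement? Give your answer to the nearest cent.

This is an ordinary annuity: 408 payments of €6,350.00 at the end of each month.
Periodic rate r = 0.1135/12 per month; n is counted in months.
PV = PMT × [(1 − (1+r)^−n)/r] = 6,350 × [1 − (1+r)^−408] / r = €656,948.04

€656,948.04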